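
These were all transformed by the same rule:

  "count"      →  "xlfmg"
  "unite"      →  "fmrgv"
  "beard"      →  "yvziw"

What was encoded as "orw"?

This is the alphabet-reversal cipher (Atbash): a becomes z, b becomes y, etc.
Decoding orw: o↔l, r↔i, w↔d.

lid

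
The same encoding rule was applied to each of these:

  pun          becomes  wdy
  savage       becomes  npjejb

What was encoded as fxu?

low

Read the word backwards and shift each letter +9.
Reversing it on fxu: shift back: f−9=w, x−9=o, u−9=l → wol; then reverse → low.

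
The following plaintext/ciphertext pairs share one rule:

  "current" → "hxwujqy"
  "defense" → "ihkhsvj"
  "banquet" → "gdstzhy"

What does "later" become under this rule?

qdyhw

The shifts repeat in a cycle of length 2: positions 0,1,… shift by +5, +3, then the pattern repeats.
On later: l+5=q, a+3=d, t+5=y, e+3=h, r+5=w.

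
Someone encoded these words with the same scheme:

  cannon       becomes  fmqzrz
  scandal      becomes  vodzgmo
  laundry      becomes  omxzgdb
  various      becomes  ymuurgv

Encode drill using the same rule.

Shifts by position in cannon: pos 0: c→f (+3), pos 1: a→m (+12), pos 2: n→q (+3), pos 3: n→z (+12) — repeating every 2. It's a Vigenère-style cipher with numeric key [3,12]: position i shifts by key[i mod 2].
For drill: d+3=g, r+12=d, i+3=l, l+12=x, l+3=o.

gdlxo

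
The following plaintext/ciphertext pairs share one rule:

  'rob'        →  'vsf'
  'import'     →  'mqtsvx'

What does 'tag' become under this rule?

xek

Compare letters: r→v is +4, o→s is +4, b→f is +4 — a constant shift. Each letter is shifted forward by 4 in the alphabet (a Caesar shift of +4).
Applying it to tag: t+4=x, a+4=e, g+4=k.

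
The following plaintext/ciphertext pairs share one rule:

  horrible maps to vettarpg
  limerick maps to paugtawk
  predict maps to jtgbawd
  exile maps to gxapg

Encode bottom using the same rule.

reddeu

Treating letters as 0–25, the rule is x ↦ 5x + 12 (mod 26).
Applying it to bottom: b(1)→5·1+12≡17=r; o(14)→5·14+12≡4=e; t(19)→5·19+12≡3=d; t(19)→5·19+12≡3=d; o(14)→5·14+12≡4=e; m(12)→5·12+12≡20=u (all mod 26).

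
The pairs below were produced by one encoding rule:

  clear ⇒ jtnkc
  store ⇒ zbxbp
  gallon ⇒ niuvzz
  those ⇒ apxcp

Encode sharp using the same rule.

zpjba

Letter i (0-indexed) is shifted by i+7, so successive shifts are 7, 8, 9, ….
On sharp: s+7=z, h+8=p, a+9=j, r+10=b, p+11=a.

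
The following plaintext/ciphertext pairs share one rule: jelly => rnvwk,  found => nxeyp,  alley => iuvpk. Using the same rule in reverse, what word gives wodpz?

often

In jelly: j→r is +8, e→n is +9, l→v is +10, l→w is +11 — the shift increases by 1 each position. Letter i (0-indexed) is shifted by i+8, so successive shifts are 8, 9, 10, ….
Undoing it on wodpz: w−8=o, o−9=f, d−10=t, p−11=e, z−12=n.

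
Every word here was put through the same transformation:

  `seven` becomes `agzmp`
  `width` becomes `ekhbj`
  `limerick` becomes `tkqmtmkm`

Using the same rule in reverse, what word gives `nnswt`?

floor

Shifts by position in seven: pos 0: s→a (+8), pos 1: e→g (+2), pos 2: v→z (+4), pos 3: e→m (+8), pos 4: n→p (+2) — repeating every 3. It's a Vigenère-style cipher with numeric key [8,2,4]: position i shifts by key[i mod 3].
Decoding nnswt: n−8=f, n−2=l, s−4=o, w−8=o, t−2=r.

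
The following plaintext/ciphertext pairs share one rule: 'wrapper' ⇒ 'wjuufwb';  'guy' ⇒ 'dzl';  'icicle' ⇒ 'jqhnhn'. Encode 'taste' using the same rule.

jyxfy

The word is reversed, then every letter is shifted forward by 5.
Applying it to taste: reverse → etsat; then shift: e+5=j, t+5=y, s+5=x, a+5=f, t+5=y.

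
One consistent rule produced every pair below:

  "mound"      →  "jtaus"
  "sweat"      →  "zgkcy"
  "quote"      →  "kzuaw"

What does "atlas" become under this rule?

ygrzg

The output letters match the input read backwards, each shifted +6: mound reversed is dnuom. Two steps: reverse the string, then apply a Caesar shift of +6.
Applying it to atlas: reverse → salta; then shift: s+6=y, a+6=g, l+6=r, t+6=z, a+6=g.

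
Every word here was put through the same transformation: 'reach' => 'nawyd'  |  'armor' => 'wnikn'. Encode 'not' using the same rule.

jkp

Each letter is shifted forward by 22 in the alphabet (a Caesar shift of +22).
Applying it to not: n+22=j, o+22=k, t+22=p.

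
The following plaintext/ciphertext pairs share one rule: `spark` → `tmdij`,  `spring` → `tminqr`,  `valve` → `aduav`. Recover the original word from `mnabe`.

s(18)→t(19) and p(15)→m(12) fit y≡11x+3 (mod 26); the inverse of 11 mod 26 is 19. Treating letters as 0–25, the rule is x ↦ 11x + 3 (mod 26).
Reversing it on mnabe: m(12)→19·(12−3)≡15=p; n(13)→19·(13−3)≡8=i; a(0)→19·(0−3)≡21=v; b(1)→19·(1−3)≡14=o; e(4)→19·(4−3)≡19=t (all mod 26).

pivot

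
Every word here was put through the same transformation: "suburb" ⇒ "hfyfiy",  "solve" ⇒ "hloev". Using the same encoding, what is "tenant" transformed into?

gvmzmg

Each letter is replaced by its mirror in the alphabet: a↔z, b↔y, c↔x, and so on (the Atbash cipher).
On tenant: t↔g, e↔v, n↔m, a↔z, n↔m, t↔g.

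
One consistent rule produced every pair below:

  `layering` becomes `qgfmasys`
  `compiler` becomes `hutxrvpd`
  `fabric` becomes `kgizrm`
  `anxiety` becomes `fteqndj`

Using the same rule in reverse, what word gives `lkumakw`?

general

In layering: l→q is +5, a→g is +6, y→f is +7, e→m is +8 — the shift increases by 1 each position. Each letter shifts forward by (position + 5), i.e. 5, 6, 7, … — the shift grows by one for each successive letter.
Reversing it on lkumakw: l−5=g, k−6=e, u−7=n, m−8=e, a−9=r, k−10=a, w−11=l.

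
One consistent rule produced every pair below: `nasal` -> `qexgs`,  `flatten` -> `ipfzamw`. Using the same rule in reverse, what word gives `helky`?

In nasal: n→q is +3, a→e is +4, s→x is +5, a→g is +6 — the shift increases by 1 each position. Letter i (0-indexed) is shifted by i+3, so successive shifts are 3, 4, 5, ….
Decoding helky: h−3=e, e−4=a, l−5=g, k−6=e, y−7=r.

eager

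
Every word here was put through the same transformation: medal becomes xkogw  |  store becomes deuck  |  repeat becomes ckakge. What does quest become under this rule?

bakde

The shift depends on letter class: consonant m→x is +11, but vowel e→k is +6. Vowels shift forward by 6 and consonants shift forward by 11.
Applying it to quest: q(cons)+11=b, u(vowel)+6=a, e(vowel)+6=k, s(cons)+11=d, t(cons)+11=e.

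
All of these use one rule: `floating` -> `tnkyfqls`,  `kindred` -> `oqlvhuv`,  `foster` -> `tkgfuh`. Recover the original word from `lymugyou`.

namesake

f(5)→t(19) and l(11)→n(13) fit y≡25x+24 (mod 26); the inverse of 25 mod 26 is 25. Each letter's alphabet position (a=0..z=25) is mapped through 25·x+24 mod 26 — an affine cipher.
Decoding lymugyou: l(11)→25·(11−24)≡13=n; y(24)→25·(24−24)≡0=a; m(12)→25·(12−24)≡12=m; u(20)→25·(20−24)≡4=e; g(6)→25·(6−24)≡18=s; y(24)→25·(24−24)≡0=a; o(14)→25·(14−24)≡10=k; u(20)→25·(20−24)≡4=e (all mod 26).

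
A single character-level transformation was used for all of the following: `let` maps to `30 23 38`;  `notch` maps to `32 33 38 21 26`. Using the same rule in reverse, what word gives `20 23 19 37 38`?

l is letter #12 and maps to 30: an offset of 18. Letters become their 1-based position plus 18 (so a→19, b→20, …).
Reversing it on 20 23 19 37 38: 20→(20−18)÷1=2=b, 23→(23−18)÷1=5=e, 19→(19−18)÷1=1=a, 37→(37−18)÷1=19=s, 38→(38−18)÷1=20=t.

beast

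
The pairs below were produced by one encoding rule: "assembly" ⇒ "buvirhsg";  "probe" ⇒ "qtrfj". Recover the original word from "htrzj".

grove

In assembly: a→b is +1, s→u is +2, s→v is +3, e→i is +4 — the shift increases by 1 each position. The shift increases by 1 at each position, starting from +1: 1, 2, 3, ….
Reversing it on htrzj: h−1=g, t−2=r, r−3=o, z−4=v, j−5=e.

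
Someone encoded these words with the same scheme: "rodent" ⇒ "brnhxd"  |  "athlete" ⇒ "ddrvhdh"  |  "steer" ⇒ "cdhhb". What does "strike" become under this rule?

cdbluh

The rule splits by letter class: vowels +3, consonants +10.
On strike: s(cons)+10=c, t(cons)+10=d, r(cons)+10=b, i(vowel)+3=l, k(cons)+10=u, e(vowel)+3=h.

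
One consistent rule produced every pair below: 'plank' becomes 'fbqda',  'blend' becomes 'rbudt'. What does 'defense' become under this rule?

tuvudiu

Compare letters: p→f is +16, l→b is +16, a→q is +16 — a constant shift. This is a Caesar cipher with shift 16.
For defense: d+16=t, e+16=u, f+16=v, e+16=u, n+16=d, s+16=i, e+16=u.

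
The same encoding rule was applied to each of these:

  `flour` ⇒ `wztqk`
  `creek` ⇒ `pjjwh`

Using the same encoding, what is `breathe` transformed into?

Two steps: reverse the string, then apply a Caesar shift of +5.
For breathe: reverse → ehtaerb; then shift: e+5=j, h+5=m, t+5=y, a+5=f, e+5=j, r+5=w, b+5=g.

jmyfjwg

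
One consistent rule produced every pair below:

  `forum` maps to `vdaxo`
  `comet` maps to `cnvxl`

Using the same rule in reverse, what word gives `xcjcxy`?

potato

The output letters match the input read backwards, each shifted +9: forum reversed is murof. The word is reversed, then every letter is shifted forward by 9.
Decoding xcjcxy: shift back: x−9=o, c−9=t, j−9=a, c−9=t, x−9=o, y−9=p → otatop; then reverse → potato.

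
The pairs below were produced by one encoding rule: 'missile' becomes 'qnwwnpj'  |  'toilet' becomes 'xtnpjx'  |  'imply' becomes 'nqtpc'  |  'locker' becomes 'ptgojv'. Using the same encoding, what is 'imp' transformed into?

nqt

Two shifts are in play — +5 for a/e/i/o/u, +4 for every other letter.
On imp: i(vowel)+5=n, m(cons)+4=q, p(cons)+4=t.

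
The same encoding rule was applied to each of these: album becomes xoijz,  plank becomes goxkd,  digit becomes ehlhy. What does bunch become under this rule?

ijktw

a(0)→x(23) and l(11)→o(14) fit y≡11x+23 (mod 26); the inverse of 11 mod 26 is 19. Each letter's alphabet position (a=0..z=25) is mapped through 11·x+23 mod 26 — an affine cipher.
For bunch: b(1)→11·1+23≡8=i; u(20)→11·20+23≡9=j; n(13)→11·13+23≡10=k; c(2)→11·2+23≡19=t; h(7)→11·7+23≡22=w (all mod 26).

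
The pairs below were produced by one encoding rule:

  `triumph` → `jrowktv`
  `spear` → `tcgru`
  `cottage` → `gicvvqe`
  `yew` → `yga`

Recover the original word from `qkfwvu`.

studio

The output letters match the input read backwards, each shifted +2: triumph reversed is hpmuirt. Read the word backwards and shift each letter +2.
Decoding qkfwvu: shift back: q−2=o, k−2=i, f−2=d, w−2=u, v−2=t, u−2=s → oiduts; then reverse → studio.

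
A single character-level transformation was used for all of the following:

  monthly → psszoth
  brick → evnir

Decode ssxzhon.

postage

Letter i (0-indexed) is shifted by i+3, so successive shifts are 3, 4, 5, ….
Reversing it on ssxzhon: s−3=p, s−4=o, x−5=s, z−6=t, h−7=a, o−8=g, n−9=e.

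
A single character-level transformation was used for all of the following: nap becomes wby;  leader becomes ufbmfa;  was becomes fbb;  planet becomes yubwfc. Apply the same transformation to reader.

Vowels shift forward by 1 and consonants shift forward by 9.
For reader: r(cons)+9=a, e(vowel)+1=f, a(vowel)+1=b, d(cons)+9=m, e(vowel)+1=f, r(cons)+9=a.

afbmfa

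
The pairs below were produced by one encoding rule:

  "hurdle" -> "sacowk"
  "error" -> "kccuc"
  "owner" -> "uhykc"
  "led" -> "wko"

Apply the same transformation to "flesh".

The shift depends on letter class: consonant h→s is +11, but vowel u→a is +6. Vowels shift forward by 6 and consonants shift forward by 11.
On flesh: f(cons)+11=q, l(cons)+11=w, e(vowel)+6=k, s(cons)+11=d, h(cons)+11=s.

qwkds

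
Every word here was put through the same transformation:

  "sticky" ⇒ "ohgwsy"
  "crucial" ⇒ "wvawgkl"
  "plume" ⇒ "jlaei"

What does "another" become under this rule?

s(18)→o(14) and t(19)→h(7) fit y≡19x+10 (mod 26); the inverse of 19 mod 26 is 11. Treating letters as 0–25, the rule is x ↦ 19x + 10 (mod 26).
On another: a(0)→19·0+10≡10=k; n(13)→19·13+10≡23=x; o(14)→19·14+10≡16=q; t(19)→19·19+10≡7=h; h(7)→19·7+10≡13=n; e(4)→19·4+10≡8=i; r(17)→19·17+10≡21=v (all mod 26).

kxqhniv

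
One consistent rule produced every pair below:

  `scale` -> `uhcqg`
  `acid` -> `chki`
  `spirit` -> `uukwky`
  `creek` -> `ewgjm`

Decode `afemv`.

yacht

Shifts by position in scale: pos 0: s→u (+2), pos 1: c→h (+5), pos 2: a→c (+2), pos 3: l→q (+5) — repeating every 2. It's a Vigenère-style cipher with numeric key [2,5]: position i shifts by key[i mod 2].
Undoing it on afemv: a−2=y, f−5=a, e−2=c, m−5=h, v−2=t.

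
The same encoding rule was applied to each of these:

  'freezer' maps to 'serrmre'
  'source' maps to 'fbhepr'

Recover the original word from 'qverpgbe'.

director

Compare letters: f→s is +13, r→e is +13, e→r is +13 — a constant shift. Each letter is shifted forward by 13 in the alphabet (a Caesar shift of +13).
Decoding qverpgbe: q−13=d, v−13=i, e−13=r, r−13=e, p−13=c, g−13=t, b−13=o, e−13=r.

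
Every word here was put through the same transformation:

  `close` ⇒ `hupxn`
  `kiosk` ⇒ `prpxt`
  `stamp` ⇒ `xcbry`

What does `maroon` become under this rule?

The shifts repeat in a cycle of length 3: positions 0,1,… shift by +5, +9, +1, then the pattern repeats.
For maroon: m+5=r, a+9=j, r+1=s, o+5=t, o+9=x, n+1=o.

rjstxo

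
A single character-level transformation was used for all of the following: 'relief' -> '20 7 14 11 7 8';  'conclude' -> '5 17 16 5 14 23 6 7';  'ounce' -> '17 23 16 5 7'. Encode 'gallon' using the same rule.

9 3 14 14 17 16

Letters become their 1-based position plus 2 (so a→3, b→4, …).
Applying it to gallon: g=7→9, a=1→3, l=12→14, l=12→14, o=15→17, n=14→16.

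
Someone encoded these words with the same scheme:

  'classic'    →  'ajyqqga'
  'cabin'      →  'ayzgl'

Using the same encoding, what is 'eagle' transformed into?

Compare letters: c→a is +24, l→j is +24, a→y is +24 — a constant shift. Each letter is shifted forward by 24 in the alphabet (a Caesar shift of +24).
For eagle: e+24=c, a+24=y, g+24=e, l+24=j, e+24=c.

cyejc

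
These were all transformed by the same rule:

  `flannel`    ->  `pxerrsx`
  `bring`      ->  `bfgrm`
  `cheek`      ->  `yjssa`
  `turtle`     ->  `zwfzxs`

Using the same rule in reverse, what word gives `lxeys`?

f(5)→p(15) and l(11)→x(23) fit y≡23x+4 (mod 26); the inverse of 23 mod 26 is 17. Each letter's alphabet position (a=0..z=25) is mapped through 23·x+4 mod 26 — an affine cipher.
Decoding lxeys: l(11)→17·(11−4)≡15=p; x(23)→17·(23−4)≡11=l; e(4)→17·(4−4)≡0=a; y(24)→17·(24−4)≡2=c; s(18)→17·(18−4)≡4=e (all mod 26).

place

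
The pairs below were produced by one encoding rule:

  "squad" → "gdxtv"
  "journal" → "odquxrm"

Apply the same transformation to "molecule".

hoxfhorp

The output letters match the input read backwards, each shifted +3: squad reversed is dauqs. Two steps: reverse the string, then apply a Caesar shift of +3.
Applying it to molecule: reverse → elucelom; then shift: e+3=h, l+3=o, u+3=x, c+3=f, e+3=h, l+3=o, o+3=r, m+3=p.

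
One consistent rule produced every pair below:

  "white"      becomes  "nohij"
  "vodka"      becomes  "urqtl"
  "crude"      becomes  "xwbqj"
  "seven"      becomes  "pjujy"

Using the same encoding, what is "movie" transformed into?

fruhj

w(22)→n(13) and h(7)→o(14) fit y≡19x+11 (mod 26); the inverse of 19 mod 26 is 11. This is an affine cipher: with a=0,…,z=25, each position x becomes (19x+11) mod 26.
On movie: m(12)→19·12+11≡5=f; o(14)→19·14+11≡17=r; v(21)→19·21+11≡20=u; i(8)→19·8+11≡7=h; e(4)→19·4+11≡9=j (all mod 26).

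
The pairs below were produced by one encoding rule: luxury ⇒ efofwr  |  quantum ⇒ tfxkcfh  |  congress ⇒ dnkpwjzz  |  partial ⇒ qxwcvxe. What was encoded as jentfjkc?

l(11)→e(4) and u(20)→f(5) fit y≡3x+23 (mod 26); the inverse of 3 mod 26 is 9. This is an affine cipher: with a=0,…,z=25, each position x becomes (3x+23) mod 26.
Reversing it on jentfjkc: j(9)→9·(9−23)≡4=e; e(4)→9·(4−23)≡11=l; n(13)→9·(13−23)≡14=o; t(19)→9·(19−23)≡16=q; f(5)→9·(5−23)≡20=u; j(9)→9·(9−23)≡4=e; k(10)→9·(10−23)≡13=n; c(2)→9·(2−23)≡19=t (all mod 26).

eloquent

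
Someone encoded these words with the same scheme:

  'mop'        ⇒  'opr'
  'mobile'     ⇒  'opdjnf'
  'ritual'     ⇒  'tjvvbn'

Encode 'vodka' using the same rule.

xpfmb

The shift depends on letter class: consonant m→o is +2, but vowel o→p is +1. Two shifts are in play — +1 for a/e/i/o/u, +2 for every other letter.
On vodka: v(cons)+2=x, o(vowel)+1=p, d(cons)+2=f, k(cons)+2=m, a(vowel)+1=b.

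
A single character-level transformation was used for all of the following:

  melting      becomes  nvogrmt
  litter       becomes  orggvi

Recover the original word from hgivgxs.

Letters are reflected about the middle of the alphabet (position → 25−position): Atbash.
Decoding hgivgxs: h↔s, g↔t, i↔r, v↔e, g↔t, x↔c, s↔h.

stretch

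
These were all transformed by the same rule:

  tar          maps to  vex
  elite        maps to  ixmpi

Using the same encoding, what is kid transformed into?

The output letters match the input read backwards, each shifted +4: tar reversed is rat. Read the word backwards and shift each letter +4.
Applying it to kid: reverse → dik; then shift: d+4=h, i+4=m, k+4=o.

hmo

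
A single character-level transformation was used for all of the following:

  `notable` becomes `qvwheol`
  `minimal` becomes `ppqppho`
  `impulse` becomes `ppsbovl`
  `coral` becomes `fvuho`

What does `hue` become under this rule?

kbl

The shift depends on letter class: consonant n→q is +3, but vowel o→v is +7. Two shifts are in play — +7 for a/e/i/o/u, +3 for every other letter.
Applying it to hue: h(cons)+3=k, u(vowel)+7=b, e(vowel)+7=l.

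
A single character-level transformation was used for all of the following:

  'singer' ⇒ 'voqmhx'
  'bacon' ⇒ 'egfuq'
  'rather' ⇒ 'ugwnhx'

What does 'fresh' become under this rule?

ixhyk

A repeating key of period 2 is used — shifts +3, +6 over and over.
On fresh: f+3=i, r+6=x, e+3=h, s+6=y, h+3=k.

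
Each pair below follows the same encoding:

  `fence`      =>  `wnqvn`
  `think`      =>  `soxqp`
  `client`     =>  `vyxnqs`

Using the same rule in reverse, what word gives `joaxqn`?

shrine

f(5)→w(22) and e(4)→n(13) fit y≡9x+3 (mod 26); the inverse of 9 mod 26 is 3. Each letter's alphabet position (a=0..z=25) is mapped through 9·x+3 mod 26 — an affine cipher.
Decoding joaxqn: j(9)→3·(9−3)≡18=s; o(14)→3·(14−3)≡7=h; a(0)→3·(0−3)≡17=r; x(23)→3·(23−3)≡8=i; q(16)→3·(16−3)≡13=n; n(13)→3·(13−3)≡4=e (all mod 26).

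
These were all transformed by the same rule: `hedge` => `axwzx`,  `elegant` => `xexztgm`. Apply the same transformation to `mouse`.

It's a constant shift of +19 (ROT19).
Applying it to mouse: m+19=f, o+19=h, u+19=n, s+19=l, e+19=x.

fhnlx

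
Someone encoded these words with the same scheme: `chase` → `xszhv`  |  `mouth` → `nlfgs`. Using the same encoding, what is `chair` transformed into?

xszri

Letters are reflected about the middle of the alphabet (position → 25−position): Atbash.
For chair: c↔x, h↔s, a↔z, i↔r, r↔i.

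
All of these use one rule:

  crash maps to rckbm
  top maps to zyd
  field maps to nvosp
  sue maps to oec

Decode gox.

new

The output letters match the input read backwards, each shifted +10: crash reversed is hsarc. Read the word backwards and shift each letter +10.
Undoing it on gox: shift back: g−10=w, o−10=e, x−10=n → wen; then reverse → new.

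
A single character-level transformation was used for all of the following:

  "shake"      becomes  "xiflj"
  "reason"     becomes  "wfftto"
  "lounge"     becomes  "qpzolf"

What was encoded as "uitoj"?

Shifts by position in shake: pos 0: s→x (+5), pos 1: h→i (+1), pos 2: a→f (+5), pos 3: k→l (+1) — repeating every 2. A repeating key of period 2 is used — shifts +5, +1 over and over.
Undoing it on uitoj: u−5=p, i−1=h, t−5=o, o−1=n, j−5=e.

phone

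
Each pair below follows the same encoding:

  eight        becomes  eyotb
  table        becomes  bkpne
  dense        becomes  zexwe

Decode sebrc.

Treating letters as 0–25, the rule is x ↦ 5x + 10 (mod 26).
Decoding sebrc: s(18)→21·(18−10)≡12=m; e(4)→21·(4−10)≡4=e; b(1)→21·(1−10)≡19=t; r(17)→21·(17−10)≡17=r; c(2)→21·(2−10)≡14=o (all mod 26).

metro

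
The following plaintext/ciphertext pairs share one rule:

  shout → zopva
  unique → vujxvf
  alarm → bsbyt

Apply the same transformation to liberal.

sjifybs

The shift depends on letter class: consonant s→z is +7, but vowel o→p is +1. Vowels shift forward by 1 and consonants shift forward by 7.
On liberal: l(cons)+7=s, i(vowel)+1=j, b(cons)+7=i, e(vowel)+1=f, r(cons)+7=y, a(vowel)+1=b, l(cons)+7=s.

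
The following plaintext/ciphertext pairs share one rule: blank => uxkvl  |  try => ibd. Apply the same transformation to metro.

ybdow

The output letters match the input read backwards, each shifted +10: blank reversed is knalb. The word is reversed, then every letter is shifted forward by 10.
Applying it to metro: reverse → ortem; then shift: o+10=y, r+10=b, t+10=d, e+10=o, m+10=w.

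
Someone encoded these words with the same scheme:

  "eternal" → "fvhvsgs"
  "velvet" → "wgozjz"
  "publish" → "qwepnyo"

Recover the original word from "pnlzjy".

Letter i (0-indexed) is shifted by i+1, so successive shifts are 1, 2, 3, ….
Undoing it on pnlzjy: p−1=o, n−2=l, l−3=i, z−4=v, j−5=e, y−6=s.

olives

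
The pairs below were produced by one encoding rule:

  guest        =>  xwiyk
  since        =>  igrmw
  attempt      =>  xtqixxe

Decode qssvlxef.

The output letters match the input read backwards, each shifted +4: guest reversed is tseug. Read the word backwards and shift each letter +4.
Decoding qssvlxef: shift back: q−4=m, s−4=o, s−4=o, v−4=r, l−4=h, x−4=t, e−4=a, f−4=b → moorhtab; then reverse → bathroom.

bathroom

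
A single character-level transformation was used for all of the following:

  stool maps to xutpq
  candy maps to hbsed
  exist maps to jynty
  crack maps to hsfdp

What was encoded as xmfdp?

Shifts by position in stool: pos 0: s→x (+5), pos 1: t→u (+1), pos 2: o→t (+5), pos 3: o→p (+1) — repeating every 2. A repeating key of period 2 is used — shifts +5, +1 over and over.
Undoing it on xmfdp: x−5=s, m−1=l, f−5=a, d−1=c, p−5=k.

slack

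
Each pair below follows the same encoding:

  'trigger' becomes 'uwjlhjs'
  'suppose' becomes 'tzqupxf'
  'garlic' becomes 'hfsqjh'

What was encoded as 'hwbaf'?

The shifts repeat in a cycle of length 2: positions 0,1,… shift by +1, +5, then the pattern repeats.
Reversing it on hwbaf: h−1=g, w−5=r, b−1=a, a−5=v, f−1=e.

grave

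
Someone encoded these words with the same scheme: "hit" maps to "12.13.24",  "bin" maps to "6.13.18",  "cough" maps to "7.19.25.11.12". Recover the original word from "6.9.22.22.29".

h is letter #8 and maps to 12: an offset of 4. The number is (letter's place in the alphabet, a=1) + 4.
Reversing it on 6.9.22.22.29: 6→(6−4)÷1=2=b, 9→(9−4)÷1=5=e, 22→(22−4)÷1=18=r, 22→(22−4)÷1=18=r, 29→(29−4)÷1=25=y.

berry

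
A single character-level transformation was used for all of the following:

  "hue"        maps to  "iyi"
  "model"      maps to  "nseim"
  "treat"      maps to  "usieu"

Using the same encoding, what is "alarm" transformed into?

Two shifts are in play — +4 for a/e/i/o/u, +1 for every other letter.
Applying it to alarm: a(vowel)+4=e, l(cons)+1=m, a(vowel)+4=e, r(cons)+1=s, m(cons)+1=n.

emesn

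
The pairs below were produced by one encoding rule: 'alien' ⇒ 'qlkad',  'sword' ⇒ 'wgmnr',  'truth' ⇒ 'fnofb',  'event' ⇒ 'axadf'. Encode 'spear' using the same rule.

a(0)→q(16) and l(11)→l(11) fit y≡9x+16 (mod 26); the inverse of 9 mod 26 is 3. This is an affine cipher: with a=0,…,z=25, each position x becomes (9x+16) mod 26.
Applying it to spear: s(18)→9·18+16≡22=w; p(15)→9·15+16≡21=v; e(4)→9·4+16≡0=a; a(0)→9·0+16≡16=q; r(17)→9·17+16≡13=n (all mod 26).

wvaqn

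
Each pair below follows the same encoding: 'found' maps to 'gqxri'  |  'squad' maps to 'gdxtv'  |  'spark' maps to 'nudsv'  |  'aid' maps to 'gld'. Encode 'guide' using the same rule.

The output letters match the input read backwards, each shifted +3: found reversed is dnuof. Two steps: reverse the string, then apply a Caesar shift of +3.
On guide: reverse → ediug; then shift: e+3=h, d+3=g, i+3=l, u+3=x, g+3=j.

hglxj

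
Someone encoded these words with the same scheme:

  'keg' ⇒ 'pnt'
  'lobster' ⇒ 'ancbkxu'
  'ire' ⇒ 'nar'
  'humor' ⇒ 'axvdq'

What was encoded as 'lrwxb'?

sonic

The output letters match the input read backwards, each shifted +9: keg reversed is gek. Two steps: reverse the string, then apply a Caesar shift of +9.
Undoing it on lrwxb: shift back: l−9=c, r−9=i, w−9=n, x−9=o, b−9=s → cinos; then reverse → sonic.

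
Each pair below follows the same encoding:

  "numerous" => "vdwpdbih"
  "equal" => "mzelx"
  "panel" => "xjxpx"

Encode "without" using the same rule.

In numerous: n→v is +8, u→d is +9, m→w is +10, e→p is +11 — the shift increases by 1 each position. Each letter shifts forward by (position + 8), i.e. 8, 9, 10, … — the shift grows by one for each successive letter.
Applying it to without: w+8=e, i+9=r, t+10=d, h+11=s, o+12=a, u+13=h, t+14=h.

erdsahh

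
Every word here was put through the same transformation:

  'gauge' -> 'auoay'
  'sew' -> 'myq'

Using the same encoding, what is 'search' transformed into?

Compare letters: g→a is +20, a→u is +20, u→o is +20 — a constant shift. It's a constant shift of +20 (ROT20).
For search: s+20=m, e+20=y, a+20=u, r+20=l, c+20=w, h+20=b.

myulwb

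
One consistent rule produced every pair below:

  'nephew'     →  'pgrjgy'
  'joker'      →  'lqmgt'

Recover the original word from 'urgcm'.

speak

Compare letters: n→p is +2, e→g is +2, p→r is +2 — a constant shift. This is a Caesar cipher with shift 2.
Decoding urgcm: u−2=s, r−2=p, g−2=e, c−2=a, m−2=k.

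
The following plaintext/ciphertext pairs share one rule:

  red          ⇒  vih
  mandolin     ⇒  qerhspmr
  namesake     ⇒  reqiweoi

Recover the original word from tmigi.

This is a Caesar cipher with shift 4.
Reversing it on tmigi: t−4=p, m−4=i, i−4=e, g−4=c, i−4=e.

piece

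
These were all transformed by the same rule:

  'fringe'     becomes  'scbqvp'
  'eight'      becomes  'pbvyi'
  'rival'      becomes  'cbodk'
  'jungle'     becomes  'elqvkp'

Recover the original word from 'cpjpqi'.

f(5)→s(18) and r(17)→c(2) fit y≡3x+3 (mod 26); the inverse of 3 mod 26 is 9. This is an affine cipher: with a=0,…,z=25, each position x becomes (3x+3) mod 26.
Decoding cpjpqi: c(2)→9·(2−3)≡17=r; p(15)→9·(15−3)≡4=e; j(9)→9·(9−3)≡2=c; p(15)→9·(15−3)≡4=e; q(16)→9·(16−3)≡13=n; i(8)→9·(8−3)≡19=t (all mod 26).

recent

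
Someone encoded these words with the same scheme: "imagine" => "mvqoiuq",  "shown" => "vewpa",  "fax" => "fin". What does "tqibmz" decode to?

retail

The word is reversed, then every letter is shifted forward by 8.
Undoing it on tqibmz: shift back: t−8=l, q−8=i, i−8=a, b−8=t, m−8=e, z−8=r → liater; then reverse → retail.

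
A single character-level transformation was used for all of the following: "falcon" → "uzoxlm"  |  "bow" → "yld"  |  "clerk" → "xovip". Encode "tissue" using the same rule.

Each pair mirrors across the alphabet (f↔u, a↔z, l↔o): positions sum to 25. Each letter is replaced by its mirror in the alphabet: a↔z, b↔y, c↔x, and so on (the Atbash cipher).
For tissue: t↔g, i↔r, s↔h, s↔h, u↔f, e↔v.

grhhfv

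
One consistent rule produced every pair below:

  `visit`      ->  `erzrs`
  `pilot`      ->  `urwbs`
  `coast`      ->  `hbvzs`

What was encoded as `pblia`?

mound

v(21)→e(4) and i(8)→r(17) fit y≡19x+21 (mod 26); the inverse of 19 mod 26 is 11. This is an affine cipher: with a=0,…,z=25, each position x becomes (19x+21) mod 26.
Decoding pblia: p(15)→11·(15−21)≡12=m; b(1)→11·(1−21)≡14=o; l(11)→11·(11−21)≡20=u; i(8)→11·(8−21)≡13=n; a(0)→11·(0−21)≡3=d (all mod 26).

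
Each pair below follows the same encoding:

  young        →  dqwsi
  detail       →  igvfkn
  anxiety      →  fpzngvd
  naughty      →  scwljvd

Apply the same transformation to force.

kqthg

A repeating key of period 3 is used — shifts +5, +2, +2 over and over.
On force: f+5=k, o+2=q, r+2=t, c+5=h, e+2=g.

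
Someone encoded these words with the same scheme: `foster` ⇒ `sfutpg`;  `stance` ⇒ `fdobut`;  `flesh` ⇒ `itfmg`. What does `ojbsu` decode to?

train

The word is reversed, then every letter is shifted forward by 1.
Reversing it on ojbsu: shift back: o−1=n, j−1=i, b−1=a, s−1=r, u−1=t → niart; then reverse → train.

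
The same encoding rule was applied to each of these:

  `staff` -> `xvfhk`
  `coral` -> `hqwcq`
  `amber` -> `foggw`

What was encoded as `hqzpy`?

Shifts by position in staff: pos 0: s→x (+5), pos 1: t→v (+2), pos 2: a→f (+5), pos 3: f→h (+2) — repeating every 2. It's a Vigenère-style cipher with numeric key [5,2]: position i shifts by key[i mod 2].
Undoing it on hqzpy: h−5=c, q−2=o, z−5=u, p−2=n, y−5=t.

count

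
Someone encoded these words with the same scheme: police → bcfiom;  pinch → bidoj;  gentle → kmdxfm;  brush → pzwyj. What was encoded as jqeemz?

p(15)→b(1) and o(14)→c(2) fit y≡25x+16 (mod 26); the inverse of 25 mod 26 is 25. Each letter's alphabet position (a=0..z=25) is mapped through 25·x+16 mod 26 — an affine cipher.
Decoding jqeemz: j(9)→25·(9−16)≡7=h; q(16)→25·(16−16)≡0=a; e(4)→25·(4−16)≡12=m; e(4)→25·(4−16)≡12=m; m(12)→25·(12−16)≡4=e; z(25)→25·(25−16)≡17=r (all mod 26).

hammer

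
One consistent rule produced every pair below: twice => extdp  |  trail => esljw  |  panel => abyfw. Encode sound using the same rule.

dpfoo

Shifts by position in twice: pos 0: t→e (+11), pos 1: w→x (+1), pos 2: i→t (+11), pos 3: c→d (+1) — repeating every 2. The shifts repeat in a cycle of length 2: positions 0,1,… shift by +11, +1, then the pattern repeats.
On sound: s+11=d, o+1=p, u+11=f, n+1=o, d+11=o.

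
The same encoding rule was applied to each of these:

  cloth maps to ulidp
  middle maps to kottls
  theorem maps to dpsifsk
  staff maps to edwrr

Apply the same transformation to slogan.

eliqwj

c(2)→u(20) and l(11)→l(11) fit y≡25x+22 (mod 26); the inverse of 25 mod 26 is 25. This is an affine cipher: with a=0,…,z=25, each position x becomes (25x+22) mod 26.
Applying it to slogan: s(18)→25·18+22≡4=e; l(11)→25·11+22≡11=l; o(14)→25·14+22≡8=i; g(6)→25·6+22≡16=q; a(0)→25·0+22≡22=w; n(13)→25·13+22≡9=j (all mod 26).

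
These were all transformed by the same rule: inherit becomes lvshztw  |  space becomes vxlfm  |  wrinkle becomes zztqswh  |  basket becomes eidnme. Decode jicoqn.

garlic

A repeating key of period 3 is used — shifts +3, +8, +11 over and over.
Decoding jicoqn: j−3=g, i−8=a, c−11=r, o−3=l, q−8=i, n−11=c.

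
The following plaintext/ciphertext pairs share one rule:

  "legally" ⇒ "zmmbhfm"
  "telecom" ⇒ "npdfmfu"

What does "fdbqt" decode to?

space

The output letters match the input read backwards, each shifted +1: legally reversed is yllagel. The word is reversed, then every letter is shifted forward by 1.
Undoing it on fdbqt: shift back: f−1=e, d−1=c, b−1=a, q−1=p, t−1=s → ecaps; then reverse → space.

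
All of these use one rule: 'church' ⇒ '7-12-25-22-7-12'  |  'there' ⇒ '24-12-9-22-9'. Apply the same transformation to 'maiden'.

Each letter is replaced by its alphabet position (a=1..z=26) + 4.
Applying it to maiden: m=13→17, a=1→5, i=9→13, d=4→8, e=5→9, n=14→18.

17-5-13-8-9-18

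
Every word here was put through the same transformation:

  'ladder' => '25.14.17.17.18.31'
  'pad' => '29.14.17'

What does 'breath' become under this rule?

15.31.18.14.33.21

l is letter #12 and maps to 25: an offset of 13. Each letter is replaced by its alphabet position (a=1..z=26) + 13.
For breath: b=2→15, r=18→31, e=5→18, a=1→14, t=20→33, h=8→21.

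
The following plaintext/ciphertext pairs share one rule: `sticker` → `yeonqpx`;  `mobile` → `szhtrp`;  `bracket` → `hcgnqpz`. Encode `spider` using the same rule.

Shifts by position in sticker: pos 0: s→y (+6), pos 1: t→e (+11), pos 2: i→o (+6), pos 3: c→n (+11) — repeating every 2. The shifts repeat in a cycle of length 2: positions 0,1,… shift by +6, +11, then the pattern repeats.
Applying it to spider: s+6=y, p+11=a, i+6=o, d+11=o, e+6=k, r+11=c.

yaookc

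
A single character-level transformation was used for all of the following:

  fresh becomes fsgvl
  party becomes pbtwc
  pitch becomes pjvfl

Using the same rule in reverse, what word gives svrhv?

super

In fresh: f→f is +0, r→s is +1, e→g is +2, s→v is +3 — the shift increases by 1 each position. Letter i (0-indexed) is shifted by i+0, so successive shifts are 0, 1, 2, ….
Decoding svrhv: s−0=s, v−1=u, r−2=p, h−3=e, v−4=r.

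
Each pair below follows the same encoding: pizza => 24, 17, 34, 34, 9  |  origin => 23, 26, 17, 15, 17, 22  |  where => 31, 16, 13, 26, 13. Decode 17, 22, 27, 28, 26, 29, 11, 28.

Letters become their 1-based position plus 8 (so a→9, b→10, …).
Decoding 17, 22, 27, 28, 26, 29, 11, 28: 17→(17−8)÷1=9=i, 22→(22−8)÷1=14=n, 27→(27−8)÷1=19=s, 28→(28−8)÷1=20=t, 26→(26−8)÷1=18=r, 29→(29−8)÷1=21=u, 11→(11−8)÷1=3=c, 28→(28−8)÷1=20=t.

instruct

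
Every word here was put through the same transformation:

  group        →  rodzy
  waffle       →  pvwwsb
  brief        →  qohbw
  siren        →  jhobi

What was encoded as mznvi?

g(6)→r(17) and r(17)→o(14) fit y≡21x+21 (mod 26); the inverse of 21 mod 26 is 5. Treating letters as 0–25, the rule is x ↦ 21x + 21 (mod 26).
Decoding mznvi: m(12)→5·(12−21)≡7=h; z(25)→5·(25−21)≡20=u; n(13)→5·(13−21)≡12=m; v(21)→5·(21−21)≡0=a; i(8)→5·(8−21)≡13=n (all mod 26).

human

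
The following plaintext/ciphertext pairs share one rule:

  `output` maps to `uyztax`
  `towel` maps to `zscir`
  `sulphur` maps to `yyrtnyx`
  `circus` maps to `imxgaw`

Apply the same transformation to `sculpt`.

Shifts by position in output: pos 0: o→u (+6), pos 1: u→y (+4), pos 2: t→z (+6), pos 3: p→t (+4) — repeating every 2. A repeating key of period 2 is used — shifts +6, +4 over and over.
Applying it to sculpt: s+6=y, c+4=g, u+6=a, l+4=p, p+6=v, t+4=x.

ygapvx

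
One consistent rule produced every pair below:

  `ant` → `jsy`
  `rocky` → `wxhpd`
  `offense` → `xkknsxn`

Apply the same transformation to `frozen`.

The shift depends on letter class: consonant n→s is +5, but vowel a→j is +9. Two shifts are in play — +9 for a/e/i/o/u, +5 for every other letter.
For frozen: f(cons)+5=k, r(cons)+5=w, o(vowel)+9=x, z(cons)+5=e, e(vowel)+9=n, n(cons)+5=s.

kwxens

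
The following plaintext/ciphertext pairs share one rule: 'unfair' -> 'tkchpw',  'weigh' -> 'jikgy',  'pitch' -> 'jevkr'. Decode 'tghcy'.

wafer

The output letters match the input read backwards, each shifted +2: unfair reversed is riafnu. The word is reversed, then every letter is shifted forward by 2.
Undoing it on tghcy: shift back: t−2=r, g−2=e, h−2=f, c−2=a, y−2=w → refaw; then reverse → wafer.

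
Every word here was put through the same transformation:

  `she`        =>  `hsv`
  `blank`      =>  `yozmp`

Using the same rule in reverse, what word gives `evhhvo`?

vessel

Each letter is replaced by its mirror in the alphabet: a↔z, b↔y, c↔x, and so on (the Atbash cipher).
Decoding evhhvo: e↔v, v↔e, h↔s, h↔s, v↔e, o↔l.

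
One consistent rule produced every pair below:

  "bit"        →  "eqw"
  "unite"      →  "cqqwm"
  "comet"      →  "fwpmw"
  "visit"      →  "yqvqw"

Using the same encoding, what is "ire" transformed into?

The rule splits by letter class: vowels +8, consonants +3.
On ire: i(vowel)+8=q, r(cons)+3=u, e(vowel)+8=m.

qum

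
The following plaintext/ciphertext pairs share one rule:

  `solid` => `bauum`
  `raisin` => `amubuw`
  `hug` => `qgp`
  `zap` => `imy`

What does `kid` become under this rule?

Vowels shift forward by 12 and consonants shift forward by 9.
On kid: k(cons)+9=t, i(vowel)+12=u, d(cons)+9=m.

tum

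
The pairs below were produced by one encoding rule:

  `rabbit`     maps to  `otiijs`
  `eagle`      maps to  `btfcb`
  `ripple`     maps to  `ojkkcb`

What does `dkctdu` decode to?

r(17)→o(14) and a(0)→t(19) fit y≡15x+19 (mod 26); the inverse of 15 mod 26 is 7. This is an affine cipher: with a=0,…,z=25, each position x becomes (15x+19) mod 26.
Undoing it on dkctdu: d(3)→7·(3−19)≡18=s; k(10)→7·(10−19)≡15=p; c(2)→7·(2−19)≡11=l; t(19)→7·(19−19)≡0=a; d(3)→7·(3−19)≡18=s; u(20)→7·(20−19)≡7=h (all mod 26).

splash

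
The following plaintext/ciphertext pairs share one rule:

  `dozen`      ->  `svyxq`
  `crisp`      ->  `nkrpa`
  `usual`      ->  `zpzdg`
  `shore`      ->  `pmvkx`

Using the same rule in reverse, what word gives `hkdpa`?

Treating letters as 0–25, the rule is x ↦ 5x + 3 (mod 26).
Reversing it on hkdpa: h(7)→21·(7−3)≡6=g; k(10)→21·(10−3)≡17=r; d(3)→21·(3−3)≡0=a; p(15)→21·(15−3)≡18=s; a(0)→21·(0−3)≡15=p (all mod 26).

grasp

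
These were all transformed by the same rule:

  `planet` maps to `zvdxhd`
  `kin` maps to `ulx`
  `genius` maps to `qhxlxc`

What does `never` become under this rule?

The shift depends on letter class: consonant p→z is +10, but vowel a→d is +3. The rule splits by letter class: vowels +3, consonants +10.
Applying it to never: n(cons)+10=x, e(vowel)+3=h, v(cons)+10=f, e(vowel)+3=h, r(cons)+10=b.

xhfhb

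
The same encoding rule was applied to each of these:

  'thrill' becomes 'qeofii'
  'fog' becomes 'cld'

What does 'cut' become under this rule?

Compare letters: t→q is +23, h→e is +23, r→o is +23 — a constant shift. This is a Caesar cipher with shift 23.
Applying it to cut: c+23=z, u+23=r, t+23=q.

zrq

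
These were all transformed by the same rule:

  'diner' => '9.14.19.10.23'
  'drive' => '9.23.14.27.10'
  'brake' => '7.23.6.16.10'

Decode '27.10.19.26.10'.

Letters become their 1-based position plus 5 (so a→6, b→7, …).
Undoing it on 27.10.19.26.10: 27→(27−5)÷1=22=v, 10→(10−5)÷1=5=e, 19→(19−5)÷1=14=n, 26→(26−5)÷1=21=u, 10→(10−5)÷1=5=e.

venue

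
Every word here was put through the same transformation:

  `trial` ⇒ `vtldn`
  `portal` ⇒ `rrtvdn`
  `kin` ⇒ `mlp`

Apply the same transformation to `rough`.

The shift depends on letter class: consonant t→v is +2, but vowel i→l is +3. Vowels shift forward by 3 and consonants shift forward by 2.
Applying it to rough: r(cons)+2=t, o(vowel)+3=r, u(vowel)+3=x, g(cons)+2=i, h(cons)+2=j.

trxij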